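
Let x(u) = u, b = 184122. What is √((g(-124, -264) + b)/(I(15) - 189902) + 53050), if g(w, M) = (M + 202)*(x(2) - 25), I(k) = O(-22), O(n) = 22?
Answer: √119540715754110/47470 ≈ 230.32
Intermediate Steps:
I(k) = 22
g(w, M) = -4646 - 23*M (g(w, M) = (M + 202)*(2 - 25) = (202 + M)*(-23) = -4646 - 23*M)
√((g(-124, -264) + b)/(I(15) - 189902) + 53050) = √(((-4646 - 23*(-264)) + 184122)/(22 - 189902) + 53050) = √(((-4646 + 6072) + 184122)/(-189880) + 53050) = √((1426 + 184122)*(-1/189880) + 53050) = √(185548*(-1/189880) + 53050) = √(-46387/47470 + 53050) = √(2518237113/47470) = √119540715754110/47470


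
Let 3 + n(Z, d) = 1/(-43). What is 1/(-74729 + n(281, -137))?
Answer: -43/3213477 ≈ -1.3381e-5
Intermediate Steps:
n(Z, d) = -130/43 (n(Z, d) = -3 + 1/(-43) = -3 - 1/43 = -130/43)
1/(-74729 + n(281, -137)) = 1/(-74729 - 130/43) = 1/(-3213477/43) = -43/3213477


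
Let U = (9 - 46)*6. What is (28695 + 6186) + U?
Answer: 34659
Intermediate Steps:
U = -222 (U = -37*6 = -222)
(28695 + 6186) + U = (28695 + 6186) - 222 = 34881 - 222 = 34659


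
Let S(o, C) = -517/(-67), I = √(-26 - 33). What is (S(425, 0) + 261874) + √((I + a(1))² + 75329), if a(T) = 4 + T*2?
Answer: 17546075/67 + √(75306 + 12*I*√59) ≈ 2.6216e+5 + 0.16794*I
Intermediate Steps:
a(T) = 4 + 2*T
I = I*√59 (I = √(-59) = I*√59 ≈ 7.6811*I)
S(o, C) = 517/67 (S(o, C) = -517*(-1/67) = 517/67)
(S(425, 0) + 261874) + √((I + a(1))² + 75329) = (517/67 + 261874) + √((I*√59 + (4 + 2*1))² + 75329) = 17546075/67 + √((I*√59 + (4 + 2))² + 75329) = 17546075/67 + √((I*√59 + 6)² + 75329) = 17546075/67 + √((6 + I*√59)² + 75329) = 17546075/67 + √(75329 + (6 + I*√59)²)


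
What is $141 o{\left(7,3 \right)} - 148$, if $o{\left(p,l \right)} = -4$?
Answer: $-712$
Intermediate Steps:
$141 o{\left(7,3 \right)} - 148 = 141 \left(-4\right) - 148 = -564 - 148 = -712$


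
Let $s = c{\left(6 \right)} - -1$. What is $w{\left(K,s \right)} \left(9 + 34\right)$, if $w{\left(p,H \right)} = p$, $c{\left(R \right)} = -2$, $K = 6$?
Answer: $258$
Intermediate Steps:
$s = -1$ ($s = -2 - -1 = -2 + 1 = -1$)
$w{\left(K,s \right)} \left(9 + 34\right) = 6 \left(9 + 34\right) = 6 \cdot 43 = 258$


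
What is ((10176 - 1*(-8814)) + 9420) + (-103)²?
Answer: 39019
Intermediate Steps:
((10176 - 1*(-8814)) + 9420) + (-103)² = ((10176 + 8814) + 9420) + 10609 = (18990 + 9420) + 10609 = 28410 + 10609 = 39019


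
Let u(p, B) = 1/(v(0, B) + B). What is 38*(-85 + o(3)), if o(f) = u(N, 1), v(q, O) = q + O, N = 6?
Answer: -3211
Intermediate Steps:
v(q, O) = O + q
u(p, B) = 1/(2*B) (u(p, B) = 1/((B + 0) + B) = 1/(B + B) = 1/(2*B))
o(f) = ½ (o(f) = (½)/1 = (½)*1 = ½)
38*(-85 + o(3)) = 38*(-85 + ½) = 38*(-169/2) = -3211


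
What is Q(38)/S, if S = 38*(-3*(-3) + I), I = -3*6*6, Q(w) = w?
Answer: -1/99 ≈ -0.010101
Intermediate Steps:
I = -108 (I = -18*6 = -108)
S = -3762 (S = 38*(-3*(-3) - 108) = 38*(9 - 108) = 38*(-99) = -3762)
Q(38)/S = 38/(-3762) = 38*(-1/3762) = -1/99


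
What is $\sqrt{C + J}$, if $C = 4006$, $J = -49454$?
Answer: $2 i \sqrt{11362} \approx 213.19 i$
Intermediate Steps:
$\sqrt{C + J} = \sqrt{4006 - 49454} = \sqrt{-45448} = 2 i \sqrt{11362}$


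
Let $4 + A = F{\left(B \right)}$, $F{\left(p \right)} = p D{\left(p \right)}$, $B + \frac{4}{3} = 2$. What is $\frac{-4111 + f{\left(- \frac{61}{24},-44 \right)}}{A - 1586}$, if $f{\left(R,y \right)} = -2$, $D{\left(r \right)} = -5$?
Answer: $\frac{12339}{4780} \approx 2.5814$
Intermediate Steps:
$B = \frac{2}{3}$ ($B = - \frac{4}{3} + 2 = \frac{2}{3} \approx 0.66667$)
$F{\left(p \right)} = - 5 p$ ($F{\left(p \right)} = p \left(-5\right) = - 5 p$)
$A = - \frac{22}{3}$ ($A = -4 - \frac{10}{3} = - \frac{22}{3} \approx -7.3333$)
$\frac{-4111 + f{\left(- \frac{61}{24},-44 \right)}}{A - 1586} = \frac{-4111 - 2}{- \frac{22}{3} - 1586} = - \frac{4113}{- \frac{4780}{3}} = \left(-4113\right) \left(- \frac{3}{4780}\right) = \frac{12339}{4780}$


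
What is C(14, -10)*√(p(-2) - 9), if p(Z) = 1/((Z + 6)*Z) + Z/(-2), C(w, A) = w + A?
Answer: I*√130 ≈ 11.402*I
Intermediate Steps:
C(w, A) = A + w
p(Z) = -Z/2 + 1/(Z*(6 + Z)) (p(Z) = 1/((6 + Z)*Z) + Z*(-½) = 1/(Z*(6 + Z)) - Z/2 = -Z/2 + 1/(Z*(6 + Z)))
C(14, -10)*√(p(-2) - 9) = (-10 + 14)*√((½)*(2 - 1*(-2)³ - 6*(-2)²)/(-2*(6 - 2)) - 9) = 4*√((½)*(-½)*(2 - 1*(-8) - 6*4)/4 - 9) = 4*√((½)*(-½)*(¼)*(2 + 8 - 24) - 9) = 4*√((½)*(-½)*(¼)*(-14) - 9) = 4*√(7/8 - 9) = 4*√(-65/8) = 4*(I*√130/4) = I*√130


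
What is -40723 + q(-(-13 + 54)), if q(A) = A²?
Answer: -39042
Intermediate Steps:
-40723 + q(-(-13 + 54)) = -40723 + (-(-13 + 54))² = -40723 + (-1*41)² = -40723 + (-41)² = -40723 + 1681 = -39042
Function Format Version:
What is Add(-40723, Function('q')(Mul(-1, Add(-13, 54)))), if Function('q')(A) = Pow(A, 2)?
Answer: -39042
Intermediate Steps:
Add(-40723, Function('q')(Mul(-1, Add(-13, 54)))) = Add(-40723, Pow(Mul(-1, Add(-13, 54)), 2)) = Add(-40723, Pow(Mul(-1, 41), 2)) = Add(-40723, Pow(-41, 2)) = Add(-40723, 1681) = -39042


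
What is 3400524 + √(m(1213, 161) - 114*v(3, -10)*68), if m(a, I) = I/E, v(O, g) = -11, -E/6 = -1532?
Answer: 3400524 + √1801219244730/4596 ≈ 3.4008e+6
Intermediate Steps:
E = 9192 (E = -6*(-1532) = 9192)
m(a, I) = I/9192
3400524 + √(m(1213, 161) - 114*v(3, -10)*68) = 3400524 + √((1/9192)*161 - 114*(-11)*68) = 3400524 + √(161/9192 + 1254*68) = 3400524 + √(161/9192 + 85272) = 3400524 + √(783820385/9192) = 3400524 + √1801219244730/4596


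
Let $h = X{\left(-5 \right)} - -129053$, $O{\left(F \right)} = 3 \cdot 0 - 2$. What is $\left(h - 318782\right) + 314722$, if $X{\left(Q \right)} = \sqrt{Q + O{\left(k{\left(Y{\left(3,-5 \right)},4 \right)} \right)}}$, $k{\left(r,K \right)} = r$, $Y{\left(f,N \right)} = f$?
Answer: $124993 + i \sqrt{7} \approx 1.2499 \cdot 10^{5} + 2.6458 i$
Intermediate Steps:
$O{\left(F \right)} = -2$ ($O{\left(F \right)} = 0 - 2 = -2$)
$X{\left(Q \right)} = \sqrt{-2 + Q}$ ($X{\left(Q \right)} = \sqrt{Q - 2} = \sqrt{-2 + Q}$)
$h = 129053 + i \sqrt{7}$ ($h = \sqrt{-2 - 5} - -129053 = \sqrt{-7} + 129053 = i \sqrt{7} + 129053 = 129053 + i \sqrt{7} \approx 1.2905 \cdot 10^{5} + 2.6458 i$)
$\left(h - 318782\right) + 314722 = \left(\left(129053 + i \sqrt{7}\right) - 318782\right) + 314722 = \left(-189729 + i \sqrt{7}\right) + 314722 = 124993 + i \sqrt{7}$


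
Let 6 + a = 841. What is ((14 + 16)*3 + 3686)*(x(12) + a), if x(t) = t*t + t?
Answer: 3742016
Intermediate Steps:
x(t) = t + t² (x(t) = t² + t = t + t²)
a = 835 (a = -6 + 841 = 835)
((14 + 16)*3 + 3686)*(x(12) + a) = ((14 + 16)*3 + 3686)*(12*(1 + 12) + 835) = (30*3 + 3686)*(12*13 + 835) = (90 + 3686)*(156 + 835) = 3776*991 = 3742016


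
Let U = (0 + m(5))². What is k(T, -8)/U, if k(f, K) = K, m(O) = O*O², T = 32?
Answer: -8/15625 ≈ -0.00051200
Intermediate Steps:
m(O) = O³
U = 15625 (U = (0 + 5³)² = (0 + 125)² = 125² = 15625)
k(T, -8)/U = -8/15625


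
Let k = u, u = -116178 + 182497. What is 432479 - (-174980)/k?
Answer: 28681749781/66319 ≈ 4.3248e+5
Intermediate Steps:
u = 66319
k = 66319
432479 - (-174980)/k = 432479 - (-174980)/66319 = 432479 - 1*(-174980/66319) = 432479 + 174980/66319 = 28681749781/66319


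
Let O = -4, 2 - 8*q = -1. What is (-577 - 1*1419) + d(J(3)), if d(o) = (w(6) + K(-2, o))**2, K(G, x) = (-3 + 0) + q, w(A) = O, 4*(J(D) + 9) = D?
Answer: -124935/64 ≈ -1952.1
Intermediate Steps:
J(D) = -9 + D/4
q = 3/8 (q = 1/4 - 1/8*(-1) = 1/4 + 1/8 = 3/8 ≈ 0.37500)
w(A) = -4
K(G, x) = -21/8 (K(G, x) = (-3 + 0) + 3/8 = -3 + 3/8 = -21/8)
d(o) = 2809/64 (d(o) = (-4 - 21/8)**2 = (-53/8)**2 = 2809/64)
(-577 - 1*1419) + d(J(3)) = (-577 - 1*1419) + 2809/64 = (-577 - 1419) + 2809/64 = -1996 + 2809/64 = -124935/64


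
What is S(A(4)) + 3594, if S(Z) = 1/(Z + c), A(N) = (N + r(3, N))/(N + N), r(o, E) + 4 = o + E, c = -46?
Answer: 1297426/361 ≈ 3594.0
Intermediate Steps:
r(o, E) = -4 + E + o (r(o, E) = -4 + (o + E) = -4 + (E + o) = -4 + E + o)
A(N) = (-1 + 2*N)/(2*N) (A(N) = (N + (-4 + N + 3))/(N + N) = (N + (-1 + N))/((2*N)) = (-1 + 2*N)*(1/(2*N)) = (-1 + 2*N)/(2*N))
S(Z) = 1/(-46 + Z) (S(Z) = 1/(Z - 46) = 1/(-46 + Z))
S(A(4)) + 3594 = 1/(-46 + (-½ + 4)/4) + 3594 = 1/(-46 + (¼)*(7/2)) + 3594 = 1/(-46 + 7/8) + 3594 = 1/(-361/8) + 3594 = -8/361 + 3594 = 1297426/361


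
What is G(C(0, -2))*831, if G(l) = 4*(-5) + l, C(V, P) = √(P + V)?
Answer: -16620 + 831*I*√2 ≈ -16620.0 + 1175.2*I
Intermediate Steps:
G(l) = -20 + l
G(C(0, -2))*831 = (-20 + √(-2 + 0))*831 = (-20 + √(-2))*831 = (-20 + I*√2)*831 = -16620 + 831*I*√2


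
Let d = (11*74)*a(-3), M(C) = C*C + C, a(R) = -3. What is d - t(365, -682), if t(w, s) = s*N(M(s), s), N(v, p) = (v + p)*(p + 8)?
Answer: -213175634122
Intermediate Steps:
M(C) = C + C² (M(C) = C² + C = C + C²)
N(v, p) = (8 + p)*(p + v) (N(v, p) = (p + v)*(8 + p) = (8 + p)*(p + v))
t(w, s) = s*(s² + 8*s + s²*(1 + s) + 8*s*(1 + s)) (t(w, s) = s*(s² + 8*s + 8*(s*(1 + s)) + s*(s*(1 + s))) = s*(s² + 8*s + 8*s*(1 + s) + s²*(1 + s)) = s*(s² + 8*s + s²*(1 + s) + 8*s*(1 + s)))
d = -2442 (d = (11*74)*(-3) = 814*(-3) = -2442)
d - t(365, -682) = -2442 - (-682)²*(16 + (-682)² + 10*(-682)) = -2442 - 465124*(16 + 465124 - 6820) = -2442 - 465124*458320 = -2442 - 1*213175631680 = -2442 - 213175631680 = -213175634122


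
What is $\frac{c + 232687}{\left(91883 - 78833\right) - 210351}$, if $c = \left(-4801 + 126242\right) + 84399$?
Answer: $- \frac{438527}{197301} \approx -2.2226$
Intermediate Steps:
$c = 205840$ ($c = 121441 + 84399 = 205840$)
$\frac{c + 232687}{\left(91883 - 78833\right) - 210351} = \frac{205840 + 232687}{\left(91883 - 78833\right) - 210351} = \frac{438527}{\left(91883 - 78833\right) - 210351} = \frac{438527}{13050 - 210351} = \frac{438527}{-197301} = 438527 \left(- \frac{1}{197301}\right) = - \frac{438527}{197301}$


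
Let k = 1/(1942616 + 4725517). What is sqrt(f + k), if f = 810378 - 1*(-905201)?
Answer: 2*sqrt(19070375179983724266)/6668133 ≈ 1309.8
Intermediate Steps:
f = 1715579 (f = 810378 + 905201 = 1715579)
k = 1/6668133 ≈ 1.4997e-7
sqrt(f + k) = sqrt(1715579 + 1/6668133) = sqrt(11439708944008/6668133) = 2*sqrt(19070375179983724266)/6668133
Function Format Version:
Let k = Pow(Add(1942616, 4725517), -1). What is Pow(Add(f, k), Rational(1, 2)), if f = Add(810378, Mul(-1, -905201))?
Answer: Mul(Rational(2, 6668133), Pow(19070375179983724266, Rational(1, 2))) ≈ 1309.8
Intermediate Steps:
f = 1715579 (f = Add(810378, 905201) = 1715579)
k = Rational(1, 6668133) (k = Pow(6668133, -1) = Rational(1, 6668133) ≈ 1.4997e-7)
Pow(Add(f, k), Rational(1, 2)) = Pow(Add(1715579, Rational(1, 6668133)), Rational(1, 2)) = Pow(Rational(11439708944008, 6668133), Rational(1, 2)) = Mul(Rational(2, 6668133), Pow(19070375179983724266, Rational(1, 2)))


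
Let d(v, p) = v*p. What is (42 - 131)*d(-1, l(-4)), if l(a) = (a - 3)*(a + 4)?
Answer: 0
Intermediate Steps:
l(a) = (-3 + a)*(4 + a)
d(v, p) = p*v
(42 - 131)*d(-1, l(-4)) = (42 - 131)*((-12 - 4 + (-4)²)*(-1)) = -89*(-12 - 4 + 16)*(-1) = -0*(-1) = -89*0 = 0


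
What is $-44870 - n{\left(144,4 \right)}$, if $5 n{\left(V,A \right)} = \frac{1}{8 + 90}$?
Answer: $- \frac{21986301}{490} \approx -44870.0$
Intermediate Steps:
$n{\left(V,A \right)} = \frac{1}{490}$ ($n{\left(V,A \right)} = \frac{1}{5 \left(8 + 90\right)} = \frac{1}{5 \cdot 98} = \frac{1}{5} \cdot \frac{1}{98} = \frac{1}{490}$)
$-44870 - n{\left(144,4 \right)} = -44870 - \frac{1}{490} = - \frac{21986301}{490}$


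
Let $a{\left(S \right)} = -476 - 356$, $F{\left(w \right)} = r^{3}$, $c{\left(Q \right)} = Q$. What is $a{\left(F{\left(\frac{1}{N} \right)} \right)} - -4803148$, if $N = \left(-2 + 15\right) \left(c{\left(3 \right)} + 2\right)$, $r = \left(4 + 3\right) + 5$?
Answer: $4802316$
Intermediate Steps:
$r = 12$ ($r = 7 + 5 = 12$)
$N = 65$ ($N = \left(-2 + 15\right) \left(3 + 2\right) = 13 \cdot 5 = 65$)
$F{\left(w \right)} = 1728$ ($F{\left(w \right)} = 12^{3} = 1728$)
$a{\left(S \right)} = -832$
$a{\left(F{\left(\frac{1}{N} \right)} \right)} - -4803148 = -832 - -4803148 = -832 + 4803148 = 4802316$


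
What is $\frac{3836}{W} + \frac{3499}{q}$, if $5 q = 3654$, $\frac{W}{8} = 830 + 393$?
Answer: $\frac{11574239}{2234421} \approx 5.18$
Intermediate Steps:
$W = 9784$ ($W = 8 \left(830 + 393\right) = 8 \cdot 1223 = 9784$)
$q = \frac{3654}{5}$ ($q = \frac{1}{5} \cdot 3654 = \frac{3654}{5} \approx 730.8$)
$\frac{3836}{W} + \frac{3499}{q} = \frac{3836}{9784} + \frac{3499}{\frac{3654}{5}} = 3836 \cdot \frac{1}{9784} + 3499 \cdot \frac{5}{3654} = \frac{959}{2446} + \frac{17495}{3654} = \frac{11574239}{2234421}$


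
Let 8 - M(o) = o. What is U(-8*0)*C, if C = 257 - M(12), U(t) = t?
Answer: 0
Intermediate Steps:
M(o) = 8 - o
C = 261 (C = 257 - (8 - 1*12) = 257 - (8 - 12) = 257 - 1*(-4) = 257 + 4 = 261)
U(-8*0)*C = -8*0*261 = 0*261 = 0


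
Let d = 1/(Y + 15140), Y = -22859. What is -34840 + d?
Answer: -268929961/7719 ≈ -34840.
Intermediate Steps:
d = -1/7719 (d = 1/(-22859 + 15140) = 1/(-7719) = -1/7719 ≈ -0.00012955)
-34840 + d = -34840 - 1/7719 = -268929961/7719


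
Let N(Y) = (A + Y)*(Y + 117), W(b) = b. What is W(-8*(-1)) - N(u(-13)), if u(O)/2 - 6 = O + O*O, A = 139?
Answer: -204175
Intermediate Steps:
u(O) = 12 + 2*O + 2*O² (u(O) = 12 + 2*(O + O*O) = 12 + 2*(O + O²) = 12 + (2*O + 2*O²) = 12 + 2*O + 2*O²)
N(Y) = (117 + Y)*(139 + Y) (N(Y) = (139 + Y)*(Y + 117) = (139 + Y)*(117 + Y) = (117 + Y)*(139 + Y))
W(-8*(-1)) - N(u(-13)) = -8*(-1) - (16263 + (12 + 2*(-13) + 2*(-13)²)² + 256*(12 + 2*(-13) + 2*(-13)²)) = 8 - (16263 + (12 - 26 + 2*169)² + 256*(12 - 26 + 2*169)) = 8 - (16263 + (12 - 26 + 338)² + 256*(12 - 26 + 338)) = 8 - (16263 + 324² + 256*324) = 8 - (16263 + 104976 + 82944) = 8 - 1*204183 = 8 - 204183 = -204175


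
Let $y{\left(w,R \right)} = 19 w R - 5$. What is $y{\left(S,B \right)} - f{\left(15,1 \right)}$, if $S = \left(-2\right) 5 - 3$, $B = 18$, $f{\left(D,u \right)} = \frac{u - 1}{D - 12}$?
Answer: $-4451$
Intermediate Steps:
$f{\left(D,u \right)} = \frac{-1 + u}{-12 + D}$
$S = -13$ ($S = -10 - 3 = -13$)
$y{\left(w,R \right)} = -5 + 19 R w$ ($y{\left(w,R \right)} = 19 R w - 5 = -5 + 19 R w$)
$y{\left(S,B \right)} - f{\left(15,1 \right)} = \left(-5 + 19 \cdot 18 \left(-13\right)\right) - \frac{-1 + 1}{-12 + 15} = \left(-5 - 4446\right) - \frac{1}{3} \cdot 0 = -4451 - \frac{1}{3} \cdot 0 = -4451 - 0 = -4451 + 0 = -4451$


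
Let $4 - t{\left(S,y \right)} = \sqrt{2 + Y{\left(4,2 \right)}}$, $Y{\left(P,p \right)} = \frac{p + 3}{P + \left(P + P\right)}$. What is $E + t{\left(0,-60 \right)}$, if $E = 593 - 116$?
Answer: $481 - \frac{\sqrt{87}}{6} \approx 479.45$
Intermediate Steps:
$Y{\left(P,p \right)} = \frac{3 + p}{3 P}$ ($Y{\left(P,p \right)} = \frac{3 + p}{P + 2 P} = \frac{3 + p}{3 P}$)
$t{\left(S,y \right)} = 4 - \frac{\sqrt{87}}{6}$ ($t{\left(S,y \right)} = 4 - \sqrt{2 + \frac{3 + 2}{3 \cdot 4}} = 4 - \sqrt{2 + \frac{1}{3} \cdot \frac{1}{4} \cdot 5} = 4 - \sqrt{2 + \frac{5}{12}} = 4 - \sqrt{\frac{29}{12}} = 4 - \frac{\sqrt{87}}{6}$)
$E = 477$
$E + t{\left(0,-60 \right)} = 477 + \left(4 - \frac{\sqrt{87}}{6}\right) = 481 - \frac{\sqrt{87}}{6}$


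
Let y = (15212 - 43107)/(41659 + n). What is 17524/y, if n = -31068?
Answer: -26513812/3985 ≈ -6653.4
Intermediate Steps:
y = -3985/1513 (y = (15212 - 43107)/(41659 - 31068) = -27895/10591 = -27895*1/10591 = -3985/1513 ≈ -2.6338)
17524/y = 17524/(-3985/1513) = 17524*(-1513/3985) = -26513812/3985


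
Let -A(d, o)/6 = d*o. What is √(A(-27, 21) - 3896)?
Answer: I*√494 ≈ 22.226*I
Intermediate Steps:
A(d, o) = -6*d*o
√(A(-27, 21) - 3896) = √(-6*(-27)*21 - 3896) = √(3402 - 3896) = √(-494) = I*√494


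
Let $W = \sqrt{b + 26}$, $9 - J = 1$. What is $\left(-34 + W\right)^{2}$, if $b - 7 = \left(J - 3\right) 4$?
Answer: $\left(34 - \sqrt{53}\right)^{2} \approx 713.95$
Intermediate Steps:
$J = 8$ ($J = 9 - 1 = 8$)
$b = 27$ ($b = 7 + \left(8 - 3\right) 4 = 7 + 5 \cdot 4 = 7 + 20 = 27$)
$W = \sqrt{53}$ ($W = \sqrt{27 + 26} = \sqrt{53} \approx 7.2801$)
$\left(-34 + W\right)^{2} = \left(-34 + \sqrt{53}\right)^{2}$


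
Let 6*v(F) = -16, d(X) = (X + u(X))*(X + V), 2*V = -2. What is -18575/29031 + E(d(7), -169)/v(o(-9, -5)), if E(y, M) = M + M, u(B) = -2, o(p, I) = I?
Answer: 14644417/116124 ≈ 126.11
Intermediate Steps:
V = -1 (V = (1/2)*(-2) = -1)
d(X) = (-1 + X)*(-2 + X) (d(X) = (X - 2)*(X - 1) = (-2 + X)*(-1 + X) = (-1 + X)*(-2 + X))
v(F) = -8/3 (v(F) = (1/6)*(-16) = -8/3)
E(y, M) = 2*M
-18575/29031 + E(d(7), -169)/v(o(-9, -5)) = -18575/29031 + (2*(-169))/(-8/3) = -18575*1/29031 - 338*(-3/8) = -18575/29031 + 507/4 = 14644417/116124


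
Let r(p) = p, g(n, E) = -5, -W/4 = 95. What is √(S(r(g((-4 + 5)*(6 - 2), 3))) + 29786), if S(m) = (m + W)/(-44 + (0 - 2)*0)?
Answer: √119179/2 ≈ 172.61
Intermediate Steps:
W = -380 (W = -4*95 = -380)
S(m) = 95/11 - m/44 (S(m) = (m - 380)/(-44 + (0 - 2)*0) = (-380 + m)/(-44 - 2*0) = (-380 + m)/(-44 + 0) = (-380 + m)/(-44) = (-380 + m)*(-1/44) = 95/11 - m/44)
√(S(r(g((-4 + 5)*(6 - 2), 3))) + 29786) = √((95/11 - 1/44*(-5)) + 29786) = √((95/11 + 5/44) + 29786) = √(35/4 + 29786) = √(119179/4) = √119179/2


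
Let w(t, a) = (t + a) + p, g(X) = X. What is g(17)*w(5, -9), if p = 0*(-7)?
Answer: -68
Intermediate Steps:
p = 0
w(t, a) = a + t (w(t, a) = (t + a) + 0 = (a + t) + 0 = a + t)
g(17)*w(5, -9) = 17*(-9 + 5) = 17*(-4) = -68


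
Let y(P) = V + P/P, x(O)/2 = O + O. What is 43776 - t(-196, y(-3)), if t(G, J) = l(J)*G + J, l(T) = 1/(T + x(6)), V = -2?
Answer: 1007067/23 ≈ 43786.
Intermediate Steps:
x(O) = 4*O (x(O) = 2*(O + O) = 2*(2*O) = 4*O)
y(P) = -1 (y(P) = -2 + P/P = -2 + 1 = -1)
l(T) = 1/(24 + T) (l(T) = 1/(T + 4*6) = 1/(T + 24) = 1/(24 + T))
t(G, J) = J + G/(24 + J) (t(G, J) = G/(24 + J) + J = J + G/(24 + J))
43776 - t(-196, y(-3)) = 43776 - (-196 - (24 - 1))/(24 - 1) = 43776 - (-196 - 1*23)/23 = 43776 - (-196 - 23)/23 = 43776 - (-219)/23 = 43776 - 1*(-219/23) = 43776 + 219/23 = 1007067/23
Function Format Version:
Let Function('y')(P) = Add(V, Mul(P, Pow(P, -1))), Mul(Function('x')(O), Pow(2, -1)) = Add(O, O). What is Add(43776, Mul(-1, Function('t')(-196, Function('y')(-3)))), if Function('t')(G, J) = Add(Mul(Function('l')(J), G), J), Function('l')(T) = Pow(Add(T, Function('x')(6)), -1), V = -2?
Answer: Rational(1007067, 23) ≈ 43786.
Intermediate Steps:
Function('x')(O) = Mul(4, O) (Function('x')(O) = Mul(2, Add(O, O)) = Mul(2, Mul(2, O)) = Mul(4, O))
Function('y')(P) = -1 (Function('y')(P) = Add(-2, Mul(P, Pow(P, -1))) = Add(-2, 1) = -1)
Function('l')(T) = Pow(Add(24, T), -1) (Function('l')(T) = Pow(Add(T, Mul(4, 6)), -1) = Pow(Add(T, 24), -1) = Pow(Add(24, T), -1))
Function('t')(G, J) = Add(J, Mul(G, Pow(Add(24, J), -1))) (Function('t')(G, J) = Add(Mul(Pow(Add(24, J), -1), G), J) = Add(Mul(G, Pow(Add(24, J), -1)), J) = Add(J, Mul(G, Pow(Add(24, J), -1))))
Add(43776, Mul(-1, Function('t')(-196, Function('y')(-3)))) = Add(43776, Mul(-1, Mul(Pow(Add(24, -1), -1), Add(-196, Mul(-1, Add(24, -1)))))) = Add(43776, Mul(-1, Mul(Pow(23, -1), Add(-196, Mul(-1, 23))))) = Add(43776, Mul(-1, Mul(Rational(1, 23), Add(-196, -23)))) = Add(43776, Mul(-1, Mul(Rational(1, 23), -219))) = Add(43776, Mul(-1, Rational(-219, 23))) = Add(43776, Rational(219, 23)) = Rational(1007067, 23)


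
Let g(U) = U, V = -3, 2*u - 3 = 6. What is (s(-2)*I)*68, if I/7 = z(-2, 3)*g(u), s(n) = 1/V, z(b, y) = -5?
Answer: 3570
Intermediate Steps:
u = 9/2 (u = 3/2 + (½)*6 = 3/2 + 3 = 9/2 ≈ 4.5000)
s(n) = -⅓ (s(n) = 1/(-3) = -⅓)
I = -315/2 (I = 7*(-5*9/2) = 7*(-45/2) = -315/2 ≈ -157.50)
(s(-2)*I)*68 = -⅓*(-315/2)*68 = (105/2)*68 = 3570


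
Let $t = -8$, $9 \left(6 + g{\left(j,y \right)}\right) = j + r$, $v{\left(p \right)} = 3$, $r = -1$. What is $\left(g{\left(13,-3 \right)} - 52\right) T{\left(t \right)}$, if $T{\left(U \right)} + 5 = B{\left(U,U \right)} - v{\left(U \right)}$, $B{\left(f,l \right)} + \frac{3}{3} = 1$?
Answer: $\frac{1360}{3} \approx 453.33$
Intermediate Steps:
$B{\left(f,l \right)} = 0$ ($B{\left(f,l \right)} = -1 + 1 = 0$)
$g{\left(j,y \right)} = - \frac{55}{9} + \frac{j}{9}$ ($g{\left(j,y \right)} = -6 + \frac{j - 1}{9} = -6 + \frac{-1 + j}{9} = -6 + \left(- \frac{1}{9} + \frac{j}{9}\right) = - \frac{55}{9} + \frac{j}{9}$)
$T{\left(U \right)} = -8$ ($T{\left(U \right)} = -5 + \left(0 - 3\right) = -5 - 3 = -8$)
$\left(g{\left(13,-3 \right)} - 52\right) T{\left(t \right)} = \left(\left(- \frac{55}{9} + \frac{1}{9} \cdot 13\right) - 52\right) \left(-8\right) = \left(\left(- \frac{55}{9} + \frac{13}{9}\right) - 52\right) \left(-8\right) = \left(- \frac{14}{3} - 52\right) \left(-8\right) = \left(- \frac{170}{3}\right) \left(-8\right) = \frac{1360}{3}$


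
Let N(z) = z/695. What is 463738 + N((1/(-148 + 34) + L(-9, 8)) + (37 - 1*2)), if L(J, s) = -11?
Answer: 7348392895/15846 ≈ 4.6374e+5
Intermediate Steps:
N(z) = z/695 (N(z) = z*(1/695) = z/695)
463738 + N((1/(-148 + 34) + L(-9, 8)) + (37 - 1*2)) = 463738 + ((1/(-148 + 34) - 11) + (37 - 1*2))/695 = 463738 + ((1/(-114) - 11) + (37 - 2))/695 = 463738 + ((-1/114 - 11) + 35)/695 = 463738 + (-1255/114 + 35)/695 = 463738 + (1/695)*(2735/114) = 463738 + 547/15846 = 7348392895/15846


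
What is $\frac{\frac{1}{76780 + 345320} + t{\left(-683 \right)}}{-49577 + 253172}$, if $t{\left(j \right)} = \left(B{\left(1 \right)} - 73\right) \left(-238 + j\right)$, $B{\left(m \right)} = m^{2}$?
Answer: $\frac{27990295201}{85937449500} \approx 0.32571$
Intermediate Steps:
$t{\left(j \right)} = 17136 - 72 j$ ($t{\left(j \right)} = \left(1^{2} - 73\right) \left(-238 + j\right) = \left(1 - 73\right) \left(-238 + j\right) = - 72 \left(-238 + j\right) = 17136 - 72 j$)
$\frac{\frac{1}{76780 + 345320} + t{\left(-683 \right)}}{-49577 + 253172} = \frac{\frac{1}{76780 + 345320} + \left(17136 - -49176\right)}{-49577 + 253172} = \frac{\frac{1}{422100} + \left(17136 + 49176\right)}{203595} = \left(\frac{1}{422100} + 66312\right) \frac{1}{203595} = \frac{27990295201}{422100} \cdot \frac{1}{203595} = \frac{27990295201}{85937449500}$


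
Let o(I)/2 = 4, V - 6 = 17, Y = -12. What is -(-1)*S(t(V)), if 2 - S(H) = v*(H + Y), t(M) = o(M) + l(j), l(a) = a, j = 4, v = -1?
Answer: 2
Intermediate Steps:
V = 23 (V = 6 + 17 = 23)
o(I) = 8 (o(I) = 2*4 = 8)
t(M) = 12 (t(M) = 8 + 4 = 12)
S(H) = -10 + H (S(H) = 2 - (-1)*(H - 12) = 2 - (-1)*(-12 + H) = 2 - (12 - H) = 2 + (-12 + H) = -10 + H)
-(-1)*S(t(V)) = -(-1)*(-10 + 12) = -(-1)*2 = -1*(-2) = 2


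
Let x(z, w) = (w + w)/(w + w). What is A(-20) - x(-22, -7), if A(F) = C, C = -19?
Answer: -20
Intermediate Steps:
x(z, w) = 1 (x(z, w) = (2*w)/((2*w)) = (2*w)*(1/(2*w)) = 1)
A(F) = -19
A(-20) - x(-22, -7) = -19 - 1*1 = -19 - 1 = -20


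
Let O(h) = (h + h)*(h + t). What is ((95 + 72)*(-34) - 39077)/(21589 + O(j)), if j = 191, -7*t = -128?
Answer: -313285/710753 ≈ -0.44078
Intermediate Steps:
t = 128/7 (t = -⅐*(-128) = 128/7 ≈ 18.286)
O(h) = 2*h*(128/7 + h) (O(h) = (h + h)*(h + 128/7) = (2*h)*(128/7 + h) = 2*h*(128/7 + h))
((95 + 72)*(-34) - 39077)/(21589 + O(j)) = ((95 + 72)*(-34) - 39077)/(21589 + (2/7)*191*(128 + 7*191)) = (167*(-34) - 39077)/(21589 + (2/7)*191*(128 + 1337)) = (-5678 - 39077)/(21589 + (2/7)*191*1465) = -44755/(21589 + 559630/7) = -44755/710753/7 = -44755*7/710753 = -313285/710753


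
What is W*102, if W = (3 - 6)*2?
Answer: -612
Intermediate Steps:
W = -6 (W = -3*2 = -6)
W*102 = -6*102 = -612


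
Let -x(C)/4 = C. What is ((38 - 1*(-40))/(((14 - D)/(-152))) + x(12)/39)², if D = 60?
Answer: 5882276416/89401 ≈ 65797.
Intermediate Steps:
x(C) = -4*C
((38 - 1*(-40))/(((14 - D)/(-152))) + x(12)/39)² = ((38 - 1*(-40))/(((14 - 1*60)/(-152))) - 4*12/39)² = ((38 + 40)/(((14 - 60)*(-1/152))) - 48*1/39)² = (78/((-46*(-1/152))) - 16/13)² = (78/(23/76) - 16/13)² = (78*(76/23) - 16/13)² = (5928/23 - 16/13)² = (76696/299)² = 5882276416/89401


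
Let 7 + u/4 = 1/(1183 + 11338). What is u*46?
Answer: -16126864/12521 ≈ -1288.0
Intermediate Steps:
u = -350584/12521 (u = -28 + 4/(1183 + 11338) = -28 + 4/12521 = -350584/12521 ≈ -28.000)
u*46 = -350584/12521*46 = -16126864/12521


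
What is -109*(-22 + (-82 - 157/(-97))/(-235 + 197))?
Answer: 7989155/3686 ≈ 2167.4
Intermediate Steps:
-109*(-22 + (-82 - 157/(-97))/(-235 + 197)) = -109*(-22 + (-82 - 157*(-1/97))/(-38)) = -109*(-22 + (-82 + 157/97)*(-1/38)) = -109*(-22 - 7797/97*(-1/38)) = -109*(-22 + 7797/3686) = -109*(-73295/3686) = 7989155/3686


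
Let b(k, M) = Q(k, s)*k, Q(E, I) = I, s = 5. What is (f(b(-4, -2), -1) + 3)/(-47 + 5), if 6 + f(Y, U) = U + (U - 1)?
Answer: ⅐ ≈ 0.14286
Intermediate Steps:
b(k, M) = 5*k
f(Y, U) = -7 + 2*U (f(Y, U) = -6 + (U + (U - 1)) = -6 + (U + (-1 + U)) = -6 + (-1 + 2*U) = -7 + 2*U)
(f(b(-4, -2), -1) + 3)/(-47 + 5) = ((-7 + 2*(-1)) + 3)/(-47 + 5) = ((-7 - 2) + 3)/(-42) = -(-9 + 3)/42 = -1/42*(-6) = ⅐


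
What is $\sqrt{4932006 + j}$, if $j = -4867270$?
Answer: $68 \sqrt{14} \approx 254.43$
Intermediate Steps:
$\sqrt{4932006 + j} = \sqrt{4932006 - 4867270} = \sqrt{64736} = 68 \sqrt{14}$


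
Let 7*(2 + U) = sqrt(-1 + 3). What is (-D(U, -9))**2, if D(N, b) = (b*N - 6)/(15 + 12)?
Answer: 802/3969 - 8*sqrt(2)/189 ≈ 0.14221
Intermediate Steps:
U = -2 + sqrt(2)/7 (U = -2 + sqrt(-1 + 3)/7 = -2 + sqrt(2)/7 ≈ -1.7980)
D(N, b) = -2/9 + N*b/27 (D(N, b) = (N*b - 6)/27 = (-6 + N*b)*(1/27) = -2/9 + N*b/27)
(-D(U, -9))**2 = (-(-2/9 + (1/27)*(-2 + sqrt(2)/7)*(-9)))**2 = (-(-2/9 + (2/3 - sqrt(2)/21)))**2 = (-(4/9 - sqrt(2)/21))**2 = (-4/9 + sqrt(2)/21)**2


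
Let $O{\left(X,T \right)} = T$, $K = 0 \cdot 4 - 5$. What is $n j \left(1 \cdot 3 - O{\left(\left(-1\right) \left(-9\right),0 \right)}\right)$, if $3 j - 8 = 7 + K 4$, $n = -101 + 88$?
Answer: $65$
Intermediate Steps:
$K = -5$ ($K = 0 - 5 = -5$)
$n = -13$
$j = - \frac{5}{3}$ ($j = \frac{8}{3} + \frac{7 - 20}{3} = \frac{8}{3} + \frac{1}{3} \left(-13\right) = \frac{8}{3} - \frac{13}{3} = - \frac{5}{3} \approx -1.6667$)
$n j \left(1 \cdot 3 - O{\left(\left(-1\right) \left(-9\right),0 \right)}\right) = \left(-13\right) \left(- \frac{5}{3}\right) \left(1 \cdot 3 - 0\right) = \frac{65 \left(3 + 0\right)}{3} = \frac{65}{3} \cdot 3 = 65$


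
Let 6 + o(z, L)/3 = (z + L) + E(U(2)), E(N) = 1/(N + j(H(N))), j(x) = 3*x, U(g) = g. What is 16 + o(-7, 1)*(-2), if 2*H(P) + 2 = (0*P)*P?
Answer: 94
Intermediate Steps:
H(P) = -1 (H(P) = -1 + ((0*P)*P)/2 = -1 + (0*P)/2 = -1 + (½)*0 = -1 + 0 = -1)
E(N) = 1/(-3 + N) (E(N) = 1/(N + 3*(-1)) = 1/(N - 3) = 1/(-3 + N))
o(z, L) = -21 + 3*L + 3*z (o(z, L) = -18 + 3*((z + L) + 1/(-3 + 2)) = -18 + 3*((L + z) + 1/(-1)) = -18 + 3*((L + z) - 1) = -18 + 3*(-1 + L + z) = -18 + (-3 + 3*L + 3*z) = -21 + 3*L + 3*z)
16 + o(-7, 1)*(-2) = 16 + (-21 + 3*1 + 3*(-7))*(-2) = 16 + (-21 + 3 - 21)*(-2) = 16 - 39*(-2) = 16 + 78 = 94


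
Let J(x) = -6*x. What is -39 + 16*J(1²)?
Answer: -135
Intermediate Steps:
-39 + 16*J(1²) = -39 + 16*(-6*1²) = -39 + 16*(-6*1) = -39 + 16*(-6) = -39 - 96 = -135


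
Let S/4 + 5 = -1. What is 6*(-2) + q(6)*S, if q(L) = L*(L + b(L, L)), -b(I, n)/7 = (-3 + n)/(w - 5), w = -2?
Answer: -1308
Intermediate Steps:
S = -24 (S = -20 + 4*(-1) = -20 - 4 = -24)
b(I, n) = -3 + n (b(I, n) = -7*(-3 + n)/(-2 - 5) = -7*(-3 + n)/(-7) = -7*(-3 + n)*(-1)/7 = -7*(3/7 - n/7) = -3 + n)
q(L) = L*(-3 + 2*L) (q(L) = L*(L + (-3 + L)) = L*(-3 + 2*L))
6*(-2) + q(6)*S = 6*(-2) + (6*(-3 + 2*6))*(-24) = -12 + (6*(-3 + 12))*(-24) = -12 + (6*9)*(-24) = -12 + 54*(-24) = -12 - 1296 = -1308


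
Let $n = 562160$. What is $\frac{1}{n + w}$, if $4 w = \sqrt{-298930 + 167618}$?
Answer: $\frac{562160}{316023873807} - \frac{i \sqrt{8207}}{316023873807} \approx 1.7789 \cdot 10^{-6} - 2.8666 \cdot 10^{-10} i$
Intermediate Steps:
$w = i \sqrt{8207}$ ($w = \frac{\sqrt{-298930 + 167618}}{4} = \frac{\sqrt{-131312}}{4} = \frac{4 i \sqrt{8207}}{4} = i \sqrt{8207} \approx 90.593 i$)
$\frac{1}{n + w} = \frac{1}{562160 + i \sqrt{8207}}$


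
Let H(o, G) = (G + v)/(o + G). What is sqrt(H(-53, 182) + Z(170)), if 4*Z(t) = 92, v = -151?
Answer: sqrt(386742)/129 ≈ 4.8208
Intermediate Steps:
H(o, G) = (-151 + G)/(G + o) (H(o, G) = (G - 151)/(o + G) = (-151 + G)/(G + o))
Z(t) = 23 (Z(t) = (1/4)*92 = 23)
sqrt(H(-53, 182) + Z(170)) = sqrt((-151 + 182)/(182 - 53) + 23) = sqrt(31/129 + 23) = sqrt(2998/129) = sqrt(386742)/129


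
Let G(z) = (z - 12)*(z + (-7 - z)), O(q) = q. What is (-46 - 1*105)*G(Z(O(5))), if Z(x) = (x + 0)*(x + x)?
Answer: 40166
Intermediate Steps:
Z(x) = 2*x**2 (Z(x) = x*(2*x) = 2*x**2)
G(z) = 84 - 7*z (G(z) = (-12 + z)*(-7) = 84 - 7*z)
(-46 - 1*105)*G(Z(O(5))) = (-46 - 1*105)*(84 - 14*5**2) = (-46 - 105)*(84 - 14*25) = -151*(84 - 7*50) = -151*(84 - 350) = -151*(-266) = 40166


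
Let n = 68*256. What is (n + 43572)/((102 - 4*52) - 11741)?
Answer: -60980/11847 ≈ -5.1473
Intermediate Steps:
n = 17408
(n + 43572)/((102 - 4*52) - 11741) = (17408 + 43572)/((102 - 4*52) - 11741) = 60980/((102 - 208) - 11741) = 60980/(-106 - 11741) = 60980/(-11847) = 60980*(-1/11847) = -60980/11847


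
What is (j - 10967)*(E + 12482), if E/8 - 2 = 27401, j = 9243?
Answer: -399461144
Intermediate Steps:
E = 219224 (E = 16 + 8*27401 = 16 + 219208 = 219224)
(j - 10967)*(E + 12482) = (9243 - 10967)*(219224 + 12482) = -1724*231706 = -399461144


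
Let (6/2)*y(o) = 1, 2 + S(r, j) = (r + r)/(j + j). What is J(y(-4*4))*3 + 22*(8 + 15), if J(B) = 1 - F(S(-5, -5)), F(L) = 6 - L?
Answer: 488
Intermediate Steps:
S(r, j) = -2 + r/j (S(r, j) = -2 + (r + r)/(j + j) = -2 + (2*r)/((2*j)) = -2 + (2*r)*(1/(2*j)) = -2 + r/j)
y(o) = ⅓ (y(o) = (⅓)*1 = ⅓)
J(B) = -6 (J(B) = 1 - (6 - (-2 - 5/(-5))) = 1 - (6 - (-2 - 5*(-⅕))) = 1 - (6 - (-2 + 1)) = 1 - (6 - 1*(-1)) = 1 - (6 + 1) = 1 - 1*7 = 1 - 7 = -6)
J(y(-4*4))*3 + 22*(8 + 15) = -6*3 + 22*(8 + 15) = -18 + 22*23 = -18 + 506 = 488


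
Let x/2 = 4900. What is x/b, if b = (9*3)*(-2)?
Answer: -4900/27 ≈ -181.48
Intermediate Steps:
x = 9800 (x = 2*4900 = 9800)
b = -54 (b = 27*(-2) = -54)
x/b = 9800/(-54) = 9800*(-1/54) = -4900/27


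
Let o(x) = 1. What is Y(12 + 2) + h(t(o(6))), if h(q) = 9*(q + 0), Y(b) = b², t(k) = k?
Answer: 205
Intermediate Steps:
h(q) = 9*q
Y(12 + 2) + h(t(o(6))) = (12 + 2)² + 9*1 = 14² + 9 = 196 + 9 = 205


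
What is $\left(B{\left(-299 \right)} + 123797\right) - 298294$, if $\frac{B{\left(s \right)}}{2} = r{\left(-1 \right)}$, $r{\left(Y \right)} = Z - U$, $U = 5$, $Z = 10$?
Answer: $-174487$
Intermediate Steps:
$r{\left(Y \right)} = 5$ ($r{\left(Y \right)} = 10 - 5 = 5$)
$B{\left(s \right)} = 10$ ($B{\left(s \right)} = 2 \cdot 5 = 10$)
$\left(B{\left(-299 \right)} + 123797\right) - 298294 = \left(10 + 123797\right) - 298294 = 123807 - 298294 = -174487$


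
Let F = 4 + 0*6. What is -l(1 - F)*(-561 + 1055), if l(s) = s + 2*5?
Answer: -3458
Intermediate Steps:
F = 4 (F = 4 + 0 = 4)
l(s) = 10 + s (l(s) = s + 10 = 10 + s)
-l(1 - F)*(-561 + 1055) = -(10 + (1 - 1*4))*(-561 + 1055) = -(10 + (1 - 4))*494 = -(10 - 3)*494 = -7*494 = -1*3458 = -3458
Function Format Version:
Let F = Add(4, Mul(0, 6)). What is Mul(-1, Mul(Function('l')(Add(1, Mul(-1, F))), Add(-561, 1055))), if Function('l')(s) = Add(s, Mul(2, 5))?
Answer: -3458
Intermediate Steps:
F = 4 (F = Add(4, 0) = 4)
Function('l')(s) = Add(10, s) (Function('l')(s) = Add(s, 10) = Add(10, s))
Mul(-1, Mul(Function('l')(Add(1, Mul(-1, F))), Add(-561, 1055))) = Mul(-1, Mul(Add(10, Add(1, Mul(-1, 4))), Add(-561, 1055))) = Mul(-1, Mul(Add(10, Add(1, -4)), 494)) = Mul(-1, Mul(Add(10, -3), 494)) = Mul(-1, Mul(7, 494)) = Mul(-1, 3458) = -3458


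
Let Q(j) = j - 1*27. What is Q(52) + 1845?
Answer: 1870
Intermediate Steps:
Q(j) = -27 + j (Q(j) = j - 27 = -27 + j)
Q(52) + 1845 = (-27 + 52) + 1845 = 25 + 1845 = 1870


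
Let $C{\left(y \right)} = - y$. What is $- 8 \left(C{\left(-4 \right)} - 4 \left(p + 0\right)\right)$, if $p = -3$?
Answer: $-128$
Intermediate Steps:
$- 8 \left(C{\left(-4 \right)} - 4 \left(p + 0\right)\right) = - 8 \left(\left(-1\right) \left(-4\right) - 4 \left(-3 + 0\right)\right) = - 8 \left(4 - -12\right) = - 8 \left(4 + 12\right) = \left(-8\right) 16 = -128$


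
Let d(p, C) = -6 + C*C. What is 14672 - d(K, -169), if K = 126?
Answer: -13883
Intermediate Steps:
d(p, C) = -6 + C**2
14672 - d(K, -169) = 14672 - (-6 + (-169)**2) = 14672 - (-6 + 28561) = 14672 - 1*28555 = 14672 - 28555 = -13883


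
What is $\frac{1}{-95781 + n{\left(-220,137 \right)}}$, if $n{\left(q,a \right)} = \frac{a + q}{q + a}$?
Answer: $- \frac{1}{95780} \approx -1.0441 \cdot 10^{-5}$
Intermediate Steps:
$n{\left(q,a \right)} = 1$ ($n{\left(q,a \right)} = \frac{a + q}{a + q} = 1$)
$\frac{1}{-95781 + n{\left(-220,137 \right)}} = \frac{1}{-95781 + 1} = \frac{1}{-95780} = - \frac{1}{95780}$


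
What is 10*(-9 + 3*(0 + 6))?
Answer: 90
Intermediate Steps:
10*(-9 + 3*(0 + 6)) = 10*(-9 + 3*6) = 10*(-9 + 18) = 10*9 = 90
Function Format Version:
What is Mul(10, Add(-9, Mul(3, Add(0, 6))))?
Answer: 90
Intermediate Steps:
Mul(10, Add(-9, Mul(3, Add(0, 6)))) = Mul(10, Add(-9, Mul(3, 6))) = Mul(10, Add(-9, 18)) = Mul(10, 9) = 90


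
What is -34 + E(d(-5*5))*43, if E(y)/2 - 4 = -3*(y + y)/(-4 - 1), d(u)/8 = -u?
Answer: 20950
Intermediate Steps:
d(u) = -8*u (d(u) = 8*(-u) = -8*u)
E(y) = 8 + 12*y/5 (E(y) = 8 + 2*(-3*(y + y)/(-4 - 1)) = 8 + 2*(-3*2*y/(-5)) = 8 + 2*(-3*2*y*(-1)/5) = 8 + 2*(-(-6)*y/5) = 8 + 2*(6*y/5) = 8 + 12*y/5)
-34 + E(d(-5*5))*43 = -34 + (8 + 12*(-(-40)*5)/5)*43 = -34 + (8 + 12*(-8*(-25))/5)*43 = -34 + (8 + (12/5)*200)*43 = -34 + (8 + 480)*43 = -34 + 488*43 = -34 + 20984 = 20950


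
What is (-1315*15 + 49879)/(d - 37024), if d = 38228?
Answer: 15077/602 ≈ 25.045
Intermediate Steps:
(-1315*15 + 49879)/(d - 37024) = (-1315*15 + 49879)/(38228 - 37024) = (-19725 + 49879)/1204 = 30154*(1/1204) = 15077/602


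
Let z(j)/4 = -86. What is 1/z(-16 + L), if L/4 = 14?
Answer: -1/344 ≈ -0.0029070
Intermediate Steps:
L = 56 (L = 4*14 = 56)
z(j) = -344 (z(j) = 4*(-86) = -344)
1/z(-16 + L) = 1/(-344) = -1/344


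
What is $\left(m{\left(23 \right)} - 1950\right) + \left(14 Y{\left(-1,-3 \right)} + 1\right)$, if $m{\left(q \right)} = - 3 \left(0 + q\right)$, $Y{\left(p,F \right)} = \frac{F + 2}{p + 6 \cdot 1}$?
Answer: $- \frac{10104}{5} \approx -2020.8$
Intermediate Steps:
$Y{\left(p,F \right)} = \frac{2 + F}{6 + p}$ ($Y{\left(p,F \right)} = \frac{2 + F}{p + 6} = \frac{2 + F}{6 + p}$)
$m{\left(q \right)} = - 3 q$
$\left(m{\left(23 \right)} - 1950\right) + \left(14 Y{\left(-1,-3 \right)} + 1\right) = \left(\left(-3\right) 23 - 1950\right) + \left(14 \frac{2 - 3}{6 - 1} + 1\right) = \left(-69 - 1950\right) + \left(14 \cdot \frac{1}{5} \left(-1\right) + 1\right) = -2019 + \left(14 \cdot \frac{1}{5} \left(-1\right) + 1\right) = -2019 + \left(14 \left(- \frac{1}{5}\right) + 1\right) = -2019 + \left(- \frac{14}{5} + 1\right) = -2019 - \frac{9}{5} = - \frac{10104}{5}$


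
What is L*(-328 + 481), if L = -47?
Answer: -7191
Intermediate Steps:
L*(-328 + 481) = -47*(-328 + 481) = -47*153 = -7191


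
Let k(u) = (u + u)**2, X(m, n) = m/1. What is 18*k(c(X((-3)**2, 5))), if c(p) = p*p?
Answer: 472392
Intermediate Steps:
X(m, n) = m (X(m, n) = m*1 = m)
c(p) = p**2
k(u) = 4*u**2 (k(u) = (2*u)**2 = 4*u**2)
18*k(c(X((-3)**2, 5))) = 18*(4*(((-3)**2)**2)**2) = 18*(4*(9**2)**2) = 18*(4*81**2) = 18*(4*6561) = 18*26244 = 472392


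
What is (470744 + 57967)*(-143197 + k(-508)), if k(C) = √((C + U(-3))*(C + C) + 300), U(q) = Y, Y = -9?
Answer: -75709829067 + 1057422*√131393 ≈ -7.5327e+10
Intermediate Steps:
U(q) = -9
k(C) = √(300 + 2*C*(-9 + C)) (k(C) = √((C - 9)*(C + C) + 300) = √((-9 + C)*(2*C) + 300) = √(2*C*(-9 + C) + 300) = √(300 + 2*C*(-9 + C)))
(470744 + 57967)*(-143197 + k(-508)) = (470744 + 57967)*(-143197 + √(300 - 18*(-508) + 2*(-508)²)) = 528711*(-143197 + √(300 + 9144 + 2*258064)) = 528711*(-143197 + √(300 + 9144 + 516128)) = 528711*(-143197 + √525572) = 528711*(-143197 + 2*√131393) = -75709829067 + 1057422*√131393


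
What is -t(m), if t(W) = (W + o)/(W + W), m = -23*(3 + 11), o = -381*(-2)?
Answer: 110/161 ≈ 0.68323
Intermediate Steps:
o = 762
m = -322 (m = -23*14 = -322)
t(W) = (762 + W)/(2*W) (t(W) = (W + 762)/(W + W) = (762 + W)/((2*W)) = (762 + W)*(1/(2*W)) = (762 + W)/(2*W))
-t(m) = -(762 - 322)/(2*(-322)) = -(-1)*440/(2*322) = -1*(-110/161) = 110/161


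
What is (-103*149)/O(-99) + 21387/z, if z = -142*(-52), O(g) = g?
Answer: 115439561/731016 ≈ 157.92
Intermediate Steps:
z = 7384
(-103*149)/O(-99) + 21387/z = -103*149/(-99) + 21387/7384 = -15347*(-1/99) + 21387*(1/7384) = 15347/99 + 21387/7384 = 115439561/731016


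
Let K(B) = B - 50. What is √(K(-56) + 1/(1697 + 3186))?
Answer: I*√2527426151/4883 ≈ 10.296*I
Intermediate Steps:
K(B) = -50 + B
√(K(-56) + 1/(1697 + 3186)) = √((-50 - 56) + 1/(1697 + 3186)) = √(-106 + 1/4883) = √(-517597/4883) = I*√2527426151/4883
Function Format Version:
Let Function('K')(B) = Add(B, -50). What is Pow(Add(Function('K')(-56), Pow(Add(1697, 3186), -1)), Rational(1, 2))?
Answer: Mul(Rational(1, 4883), I, Pow(2527426151, Rational(1, 2))) ≈ Mul(10.296, I)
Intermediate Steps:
Function('K')(B) = Add(-50, B)
Pow(Add(Function('K')(-56), Pow(Add(1697, 3186), -1)), Rational(1, 2)) = Pow(Add(Add(-50, -56), Pow(Add(1697, 3186), -1)), Rational(1, 2)) = Pow(Add(-106, Pow(4883, -1)), Rational(1, 2)) = Pow(Add(-106, Rational(1, 4883)), Rational(1, 2)) = Pow(Rational(-517597, 4883), Rational(1, 2)) = Mul(Rational(1, 4883), I, Pow(2527426151, Rational(1, 2)))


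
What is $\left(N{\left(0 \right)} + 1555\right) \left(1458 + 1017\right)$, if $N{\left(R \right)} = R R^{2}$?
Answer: $3848625$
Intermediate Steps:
$N{\left(R \right)} = R^{3}$
$\left(N{\left(0 \right)} + 1555\right) \left(1458 + 1017\right) = \left(0^{3} + 1555\right) \left(1458 + 1017\right) = \left(0 + 1555\right) 2475 = 1555 \cdot 2475 = 3848625$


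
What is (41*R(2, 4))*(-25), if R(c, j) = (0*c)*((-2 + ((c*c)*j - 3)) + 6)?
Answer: 0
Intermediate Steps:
R(c, j) = 0 (R(c, j) = 0*((-2 + (c**2*j - 3)) + 6) = 0*((-2 + (j*c**2 - 3)) + 6) = 0*((-2 + (-3 + j*c**2)) + 6) = 0*((-5 + j*c**2) + 6) = 0*(1 + j*c**2) = 0)
(41*R(2, 4))*(-25) = (41*0)*(-25) = 0*(-25) = 0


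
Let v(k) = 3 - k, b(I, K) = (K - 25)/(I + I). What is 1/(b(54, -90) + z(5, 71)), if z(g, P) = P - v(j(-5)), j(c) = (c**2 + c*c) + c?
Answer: 108/12089 ≈ 0.0089337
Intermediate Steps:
b(I, K) = (-25 + K)/(2*I) (b(I, K) = (-25 + K)/((2*I)) = (-25 + K)*(1/(2*I)) = (-25 + K)/(2*I))
j(c) = c + 2*c**2 (j(c) = (c**2 + c**2) + c = 2*c**2 + c = c + 2*c**2)
z(g, P) = 42 + P (z(g, P) = P - (3 - (-5)*(1 + 2*(-5))) = P - (3 - (-5)*(1 - 10)) = P - (3 - (-5)*(-9)) = P - (3 - 1*45) = P - (3 - 45) = P - 1*(-42) = P + 42 = 42 + P)
1/(b(54, -90) + z(5, 71)) = 1/((1/2)*(-25 - 90)/54 + (42 + 71)) = 1/((1/2)*(1/54)*(-115) + 113) = 1/(-115/108 + 113) = 1/(12089/108) = 108/12089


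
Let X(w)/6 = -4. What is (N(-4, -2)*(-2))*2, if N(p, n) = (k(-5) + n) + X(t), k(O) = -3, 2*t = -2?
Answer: 116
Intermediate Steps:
t = -1 (t = (½)*(-2) = -1)
X(w) = -24 (X(w) = 6*(-4) = -24)
N(p, n) = -27 + n (N(p, n) = (-3 + n) - 24 = -27 + n)
(N(-4, -2)*(-2))*2 = ((-27 - 2)*(-2))*2 = -29*(-2)*2 = 58*2 = 116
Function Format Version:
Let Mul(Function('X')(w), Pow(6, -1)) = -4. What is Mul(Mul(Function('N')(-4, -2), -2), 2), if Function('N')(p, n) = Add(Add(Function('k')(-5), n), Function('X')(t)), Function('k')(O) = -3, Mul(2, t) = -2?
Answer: 116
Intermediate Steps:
t = -1 (t = Mul(Rational(1, 2), -2) = -1)
Function('X')(w) = -24 (Function('X')(w) = Mul(6, -4) = -24)
Function('N')(p, n) = Add(-27, n) (Function('N')(p, n) = Add(Add(-3, n), -24) = Add(-27, n))
Mul(Mul(Function('N')(-4, -2), -2), 2) = Mul(Mul(Add(-27, -2), -2), 2) = Mul(Mul(-29, -2), 2) = Mul(58, 2) = 116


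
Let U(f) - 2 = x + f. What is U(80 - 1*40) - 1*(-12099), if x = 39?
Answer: 12180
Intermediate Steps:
U(f) = 41 + f (U(f) = 2 + (39 + f) = 41 + f)
U(80 - 1*40) - 1*(-12099) = (41 + (80 - 1*40)) - 1*(-12099) = (41 + (80 - 40)) + 12099 = (41 + 40) + 12099 = 81 + 12099 = 12180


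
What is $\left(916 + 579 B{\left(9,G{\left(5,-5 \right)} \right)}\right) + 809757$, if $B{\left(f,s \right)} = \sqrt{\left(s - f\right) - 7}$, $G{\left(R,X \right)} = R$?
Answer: $810673 + 579 i \sqrt{11} \approx 8.1067 \cdot 10^{5} + 1920.3 i$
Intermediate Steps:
$B{\left(f,s \right)} = \sqrt{-7 + s - f}$
$\left(916 + 579 B{\left(9,G{\left(5,-5 \right)} \right)}\right) + 809757 = \left(916 + 579 \sqrt{-7 + 5 - 9}\right) + 809757 = \left(916 + 579 \sqrt{-11}\right) + 809757 = \left(916 + 579 i \sqrt{11}\right) + 809757 = 810673 + 579 i \sqrt{11}$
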